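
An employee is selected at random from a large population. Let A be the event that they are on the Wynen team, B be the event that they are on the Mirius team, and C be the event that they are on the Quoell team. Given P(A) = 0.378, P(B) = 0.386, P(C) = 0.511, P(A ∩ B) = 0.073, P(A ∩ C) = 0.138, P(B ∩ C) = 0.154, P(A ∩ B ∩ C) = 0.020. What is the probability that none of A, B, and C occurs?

0.070

P(A ∪ B ∪ C) = 0.378 + 0.386 + 0.511 − 0.073 − 0.138 − 0.154 + 0.020 = 0.930
P(none) = 1 − 0.930 = 0.070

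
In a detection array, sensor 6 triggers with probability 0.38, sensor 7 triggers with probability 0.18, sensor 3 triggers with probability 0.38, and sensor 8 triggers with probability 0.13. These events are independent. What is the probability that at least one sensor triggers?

Independence gives P(none) = ∏(1 − pᵢ).
P(none) = (1 − 0.38) × (1 − 0.18) × (1 − 0.38) × (1 − 0.13) = 0.62 × 0.82 × 0.62 × 0.87 = 0.27423096
P(at least one) = 1 − 0.27423096 = 0.72576904

0.72576904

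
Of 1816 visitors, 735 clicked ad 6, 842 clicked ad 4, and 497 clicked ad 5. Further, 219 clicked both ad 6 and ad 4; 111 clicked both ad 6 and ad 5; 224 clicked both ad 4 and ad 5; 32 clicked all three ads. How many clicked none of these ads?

264

By inclusion–exclusion:
|at least one| = 735 + 842 + 497 − 219 − 111 − 224 + 32 = 1552
None: 1816 − 1552 = 264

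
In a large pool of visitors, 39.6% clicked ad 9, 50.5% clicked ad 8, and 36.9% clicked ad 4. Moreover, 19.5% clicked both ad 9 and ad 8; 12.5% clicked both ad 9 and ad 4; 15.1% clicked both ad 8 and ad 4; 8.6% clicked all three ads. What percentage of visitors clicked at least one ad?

P(union) = 39.6 + 50.5 + 36.9 − 19.5 − 12.5 − 15.1 + 8.6 = 88.5%

88.5%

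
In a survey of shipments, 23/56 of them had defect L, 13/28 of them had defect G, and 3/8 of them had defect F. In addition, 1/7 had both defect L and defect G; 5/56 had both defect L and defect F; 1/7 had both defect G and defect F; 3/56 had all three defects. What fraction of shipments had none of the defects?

1/14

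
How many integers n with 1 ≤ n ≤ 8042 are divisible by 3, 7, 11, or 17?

4110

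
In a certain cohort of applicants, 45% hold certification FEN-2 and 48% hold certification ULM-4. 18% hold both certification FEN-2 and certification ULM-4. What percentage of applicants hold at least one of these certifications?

75%

P(union) = 45 + 48 − 18 = 75%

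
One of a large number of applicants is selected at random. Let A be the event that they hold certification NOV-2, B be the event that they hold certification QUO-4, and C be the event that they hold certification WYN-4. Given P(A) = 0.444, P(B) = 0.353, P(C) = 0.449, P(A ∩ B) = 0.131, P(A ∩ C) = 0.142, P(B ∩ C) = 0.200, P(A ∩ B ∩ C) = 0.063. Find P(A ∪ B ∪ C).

0.836

P(A ∪ B ∪ C) = 0.444 + 0.353 + 0.449 − 0.131 − 0.142 − 0.200 + 0.063 = 0.836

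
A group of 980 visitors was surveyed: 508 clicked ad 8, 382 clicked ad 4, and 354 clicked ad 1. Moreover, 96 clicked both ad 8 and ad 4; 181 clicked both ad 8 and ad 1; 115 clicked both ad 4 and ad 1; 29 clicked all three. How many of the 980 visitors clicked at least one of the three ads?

By inclusion–exclusion:
N(≥1) = 508 + 382 + 354 − 96 − 181 − 115 + 29 = 881

881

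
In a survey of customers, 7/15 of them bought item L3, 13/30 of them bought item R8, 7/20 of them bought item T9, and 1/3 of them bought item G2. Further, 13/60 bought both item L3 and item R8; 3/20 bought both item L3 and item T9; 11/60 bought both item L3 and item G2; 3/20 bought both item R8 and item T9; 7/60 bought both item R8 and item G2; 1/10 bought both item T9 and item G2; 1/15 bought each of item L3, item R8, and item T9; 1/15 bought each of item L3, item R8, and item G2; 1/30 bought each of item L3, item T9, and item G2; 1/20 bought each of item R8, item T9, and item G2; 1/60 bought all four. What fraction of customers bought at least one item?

13/15

P(union) = 7/15 + 13/30 + 7/20 + 1/3 − 13/60 − 3/20 − 11/60 − 3/20 − 7/60 − 1/10 + 1/15 + 1/15 + 1/30 + 1/20 − 1/60 = 13/15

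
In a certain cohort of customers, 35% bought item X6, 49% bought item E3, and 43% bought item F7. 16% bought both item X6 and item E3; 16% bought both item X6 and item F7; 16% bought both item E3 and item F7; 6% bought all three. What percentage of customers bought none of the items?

15%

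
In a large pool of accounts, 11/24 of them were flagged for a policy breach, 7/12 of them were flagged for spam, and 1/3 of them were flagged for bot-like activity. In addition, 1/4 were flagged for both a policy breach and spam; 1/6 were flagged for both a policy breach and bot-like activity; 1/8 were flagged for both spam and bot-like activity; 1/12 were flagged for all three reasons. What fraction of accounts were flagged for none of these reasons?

P(≥1) = 11/24 + 7/12 + 1/3 − 1/4 − 1/6 − 1/8 + 1/12 = 11/12
P(none) = 1 − 11/12 = 1/12

1/12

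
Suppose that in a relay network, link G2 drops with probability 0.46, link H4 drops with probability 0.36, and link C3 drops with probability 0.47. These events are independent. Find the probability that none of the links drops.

0.183168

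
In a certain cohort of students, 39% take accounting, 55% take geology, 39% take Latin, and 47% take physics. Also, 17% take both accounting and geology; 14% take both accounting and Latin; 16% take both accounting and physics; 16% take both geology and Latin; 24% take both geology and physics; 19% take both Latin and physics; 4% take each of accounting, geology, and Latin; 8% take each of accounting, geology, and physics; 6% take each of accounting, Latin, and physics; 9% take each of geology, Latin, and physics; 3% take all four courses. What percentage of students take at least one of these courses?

98%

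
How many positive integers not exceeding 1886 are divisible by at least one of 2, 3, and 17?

By inclusion–exclusion:
⌊1886/2⌋ + ⌊1886/3⌋ + ⌊1886/17⌋ − ⌊1886/6⌋ − ⌊1886/34⌋ − ⌊1886/51⌋ + ⌊1886/102⌋ = 943 + 628 + 110 − 314 − 55 − 36 + 18 = 1294

1294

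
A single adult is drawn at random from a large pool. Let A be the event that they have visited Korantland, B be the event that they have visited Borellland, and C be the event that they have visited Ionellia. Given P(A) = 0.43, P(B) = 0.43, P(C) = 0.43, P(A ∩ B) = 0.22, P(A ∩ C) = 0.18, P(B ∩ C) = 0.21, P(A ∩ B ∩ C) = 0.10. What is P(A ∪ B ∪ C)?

0.78

P(A ∪ B ∪ C) = 0.43 + 0.43 + 0.43 − 0.22 − 0.18 − 0.21 + 0.10 = 0.78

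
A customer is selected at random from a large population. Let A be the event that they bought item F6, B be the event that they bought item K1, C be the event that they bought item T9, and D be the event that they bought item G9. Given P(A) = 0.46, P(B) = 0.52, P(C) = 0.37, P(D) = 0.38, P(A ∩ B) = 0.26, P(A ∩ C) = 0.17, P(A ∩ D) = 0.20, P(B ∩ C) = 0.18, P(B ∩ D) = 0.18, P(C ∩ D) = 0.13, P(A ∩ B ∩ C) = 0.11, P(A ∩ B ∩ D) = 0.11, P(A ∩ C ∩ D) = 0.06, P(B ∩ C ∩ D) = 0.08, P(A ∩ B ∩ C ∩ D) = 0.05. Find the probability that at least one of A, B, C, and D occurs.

0.92

P(A ∪ B ∪ C ∪ D) = 0.46 + 0.52 + 0.37 + 0.38 − 0.26 − 0.17 − 0.20 − 0.18 − 0.18 − 0.13 + 0.11 + 0.11 + 0.06 + 0.08 − 0.05 = 0.92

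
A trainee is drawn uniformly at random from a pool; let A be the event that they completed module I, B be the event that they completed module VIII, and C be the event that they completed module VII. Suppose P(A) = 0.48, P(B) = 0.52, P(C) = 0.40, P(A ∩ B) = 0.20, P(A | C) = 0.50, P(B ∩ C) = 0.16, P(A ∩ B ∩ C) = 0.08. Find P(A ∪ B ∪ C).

P(A ∩ C) = P(C)·P(A|C) = 0.40 × 0.50 = 0.20
By inclusion–exclusion:
P(A ∪ B ∪ C) = 0.48 + 0.52 + 0.40 − 0.20 − 0.20 − 0.16 + 0.08 = 0.92

0.92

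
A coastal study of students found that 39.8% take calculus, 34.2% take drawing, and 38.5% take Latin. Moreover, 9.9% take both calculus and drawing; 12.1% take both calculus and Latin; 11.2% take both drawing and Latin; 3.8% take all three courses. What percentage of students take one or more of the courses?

83.1%

P(≥1) = 39.8 + 34.2 + 38.5 − 9.9 − 12.1 − 11.2 + 3.8 = 83.1%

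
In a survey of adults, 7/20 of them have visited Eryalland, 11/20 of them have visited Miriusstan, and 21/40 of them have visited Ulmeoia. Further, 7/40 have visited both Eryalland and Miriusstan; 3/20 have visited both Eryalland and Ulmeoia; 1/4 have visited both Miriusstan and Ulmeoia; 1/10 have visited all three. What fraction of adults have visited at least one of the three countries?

19/20

Apply inclusion-exclusion:
P(union) = 7/20 + 11/20 + 21/40 − 7/40 − 3/20 − 1/4 + 1/10 = 19/20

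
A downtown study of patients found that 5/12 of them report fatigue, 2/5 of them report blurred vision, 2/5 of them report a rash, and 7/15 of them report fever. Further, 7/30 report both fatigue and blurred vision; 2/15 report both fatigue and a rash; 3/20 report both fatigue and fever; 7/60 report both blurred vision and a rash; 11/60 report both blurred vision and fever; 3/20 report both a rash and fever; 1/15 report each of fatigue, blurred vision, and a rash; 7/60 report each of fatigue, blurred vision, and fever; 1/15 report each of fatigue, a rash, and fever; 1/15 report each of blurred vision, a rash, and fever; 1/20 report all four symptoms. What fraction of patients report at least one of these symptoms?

59/60

Using inclusion–exclusion:
P(≥1) = 5/12 + 2/5 + 2/5 + 7/15 − 7/30 − 2/15 − 3/20 − 7/60 − 11/60 − 3/20 + 1/15 + 7/60 + 1/15 + 1/15 − 1/20 = 59/60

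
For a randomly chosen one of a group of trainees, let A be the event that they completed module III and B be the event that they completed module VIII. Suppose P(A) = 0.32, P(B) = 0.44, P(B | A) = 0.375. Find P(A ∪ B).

P(A ∩ B) = P(A)·P(B|A) = 0.32 × 0.375 = 0.12
Using inclusion–exclusion:
P(A ∪ B) = 0.32 + 0.44 − 0.12 = 0.64

0.64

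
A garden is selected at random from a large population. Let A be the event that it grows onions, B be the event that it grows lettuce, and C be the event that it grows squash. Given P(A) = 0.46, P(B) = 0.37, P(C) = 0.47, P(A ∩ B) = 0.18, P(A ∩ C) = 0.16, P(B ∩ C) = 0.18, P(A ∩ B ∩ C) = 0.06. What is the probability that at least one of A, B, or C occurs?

By inclusion–exclusion:
P(A ∪ B ∪ C) = 0.46 + 0.37 + 0.47 − 0.18 − 0.16 − 0.18 + 0.06 = 0.84

0.84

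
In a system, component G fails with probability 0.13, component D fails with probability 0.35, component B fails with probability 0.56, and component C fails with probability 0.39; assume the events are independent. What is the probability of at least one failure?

0.8482198

Independence gives P(none) = ∏(1 − pᵢ).
P(none) = (1 − 0.13) × (1 − 0.35) × (1 − 0.56) × (1 − 0.39) = 0.87 × 0.65 × 0.44 × 0.61 = 0.1517802
P(at least one) = 1 − 0.1517802 = 0.8482198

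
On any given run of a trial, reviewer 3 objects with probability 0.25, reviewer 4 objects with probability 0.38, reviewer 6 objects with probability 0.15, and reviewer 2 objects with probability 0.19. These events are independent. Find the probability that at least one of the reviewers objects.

Independence gives P(none) = ∏(1 − pᵢ).
P(none) = (1 − 0.25) × (1 − 0.38) × (1 − 0.15) × (1 − 0.19) = 0.75 × 0.62 × 0.85 × 0.81 = 0.3201525
P(at least one) = 1 − 0.3201525 = 0.6798475

0.6798475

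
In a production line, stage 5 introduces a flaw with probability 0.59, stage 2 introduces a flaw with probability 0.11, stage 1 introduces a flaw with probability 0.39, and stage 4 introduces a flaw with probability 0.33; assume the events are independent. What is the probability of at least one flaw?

Independence gives P(none) = ∏(1 − pᵢ).
P(none) = (1 − 0.59) × (1 − 0.11) × (1 − 0.39) × (1 − 0.33) = 0.41 × 0.89 × 0.61 × 0.67 = 0.14913463
P(at least one) = 1 − 0.14913463 = 0.85086537

0.85086537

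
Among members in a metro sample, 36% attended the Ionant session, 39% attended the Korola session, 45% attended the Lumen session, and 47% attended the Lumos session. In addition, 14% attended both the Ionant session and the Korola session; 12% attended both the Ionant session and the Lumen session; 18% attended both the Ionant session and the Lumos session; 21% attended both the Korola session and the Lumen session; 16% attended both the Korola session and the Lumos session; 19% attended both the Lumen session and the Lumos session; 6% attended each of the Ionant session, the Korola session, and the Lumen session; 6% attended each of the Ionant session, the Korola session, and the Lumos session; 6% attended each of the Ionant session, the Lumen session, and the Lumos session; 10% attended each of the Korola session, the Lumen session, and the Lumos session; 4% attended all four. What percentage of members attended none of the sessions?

9%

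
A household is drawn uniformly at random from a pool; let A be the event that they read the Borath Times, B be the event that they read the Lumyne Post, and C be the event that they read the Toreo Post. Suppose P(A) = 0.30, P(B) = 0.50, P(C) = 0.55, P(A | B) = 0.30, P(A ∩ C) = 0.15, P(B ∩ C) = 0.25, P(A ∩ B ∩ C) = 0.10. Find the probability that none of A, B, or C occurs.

0.10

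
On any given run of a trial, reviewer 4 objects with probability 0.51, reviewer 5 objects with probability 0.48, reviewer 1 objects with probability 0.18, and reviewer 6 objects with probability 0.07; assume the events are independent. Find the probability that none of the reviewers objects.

0.19431048

P(none) = (1 − 0.51) × (1 − 0.48) × (1 − 0.18) × (1 − 0.07) = 0.49 × 0.52 × 0.82 × 0.93 = 0.19431048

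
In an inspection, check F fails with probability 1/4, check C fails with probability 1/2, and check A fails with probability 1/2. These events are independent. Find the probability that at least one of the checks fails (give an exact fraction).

Since the events are independent, P(none) is the product of the individual non-occurrence probabilities.
P(none) = (1 − 1/4) × (1 − 1/2) × (1 − 1/2) = 3/4 × 1/2 × 1/2 = 3/16
P(at least one) = 1 − 3/16 = 13/16

13/16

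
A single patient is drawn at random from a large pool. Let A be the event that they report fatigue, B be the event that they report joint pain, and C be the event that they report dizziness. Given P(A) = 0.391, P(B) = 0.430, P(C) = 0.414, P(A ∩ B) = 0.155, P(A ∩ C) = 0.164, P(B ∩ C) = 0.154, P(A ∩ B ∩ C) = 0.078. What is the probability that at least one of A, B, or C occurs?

P(A ∪ B ∪ C) = 0.391 + 0.430 + 0.414 − 0.155 − 0.164 − 0.154 + 0.078 = 0.840

0.840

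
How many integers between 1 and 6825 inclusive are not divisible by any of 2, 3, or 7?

⌊6825/2⌋ + ⌊6825/3⌋ + ⌊6825/7⌋ − ⌊6825/6⌋ − ⌊6825/14⌋ − ⌊6825/21⌋ + ⌊6825/42⌋ = 3412 + 2275 + 975 − 1137 − 487 − 325 + 162 = 4875
6825 − 4875 = 1950

1950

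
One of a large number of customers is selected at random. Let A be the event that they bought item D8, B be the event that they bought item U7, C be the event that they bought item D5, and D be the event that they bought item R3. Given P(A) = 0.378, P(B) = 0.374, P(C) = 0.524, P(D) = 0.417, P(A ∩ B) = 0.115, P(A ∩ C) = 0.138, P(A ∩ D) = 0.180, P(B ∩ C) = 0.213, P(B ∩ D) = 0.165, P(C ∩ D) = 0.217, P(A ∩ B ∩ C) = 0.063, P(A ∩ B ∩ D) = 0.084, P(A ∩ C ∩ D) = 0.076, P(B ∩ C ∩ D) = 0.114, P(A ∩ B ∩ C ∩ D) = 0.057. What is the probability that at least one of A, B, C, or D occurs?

0.945

By inclusion–exclusion:
P(A ∪ B ∪ C ∪ D) = 0.378 + 0.374 + 0.524 + 0.417 − 0.115 − 0.138 − 0.180 − 0.213 − 0.165 − 0.217 + 0.063 + 0.084 + 0.076 + 0.114 − 0.057 = 0.945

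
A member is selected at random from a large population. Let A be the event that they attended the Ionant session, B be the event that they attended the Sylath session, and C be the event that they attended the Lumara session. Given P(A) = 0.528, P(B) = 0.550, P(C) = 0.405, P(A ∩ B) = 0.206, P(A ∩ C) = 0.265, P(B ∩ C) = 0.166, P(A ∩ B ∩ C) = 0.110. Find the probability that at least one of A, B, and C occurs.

Using inclusion–exclusion:
P(A ∪ B ∪ C) = 0.528 + 0.550 + 0.405 − 0.206 − 0.265 − 0.166 + 0.110 = 0.956

0.956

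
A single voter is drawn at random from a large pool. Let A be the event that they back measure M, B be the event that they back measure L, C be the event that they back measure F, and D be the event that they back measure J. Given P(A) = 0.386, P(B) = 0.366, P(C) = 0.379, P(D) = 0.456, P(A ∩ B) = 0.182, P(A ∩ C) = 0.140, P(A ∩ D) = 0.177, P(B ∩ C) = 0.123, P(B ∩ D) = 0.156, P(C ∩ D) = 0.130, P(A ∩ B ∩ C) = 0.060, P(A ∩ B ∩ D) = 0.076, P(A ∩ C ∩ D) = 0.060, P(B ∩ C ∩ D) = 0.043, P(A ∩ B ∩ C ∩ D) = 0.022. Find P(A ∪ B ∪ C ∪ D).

0.896

Using inclusion–exclusion:
P(A ∪ B ∪ C ∪ D) = 0.386 + 0.366 + 0.379 + 0.456 − 0.182 − 0.140 − 0.177 − 0.123 − 0.156 − 0.130 + 0.060 + 0.076 + 0.060 + 0.043 − 0.022 = 0.896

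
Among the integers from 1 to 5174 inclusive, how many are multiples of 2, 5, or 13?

3263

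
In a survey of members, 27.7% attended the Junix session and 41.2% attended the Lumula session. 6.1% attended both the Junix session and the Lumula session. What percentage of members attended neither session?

37.2%

Using inclusion–exclusion:
P(≥1) = 27.7 + 41.2 − 6.1 = 62.8%
P(none) = 100% − 62.8% = 37.2%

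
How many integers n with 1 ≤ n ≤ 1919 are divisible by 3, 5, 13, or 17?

⌊1919/3⌋ + ⌊1919/5⌋ + ⌊1919/13⌋ + ⌊1919/17⌋ − ⌊1919/15⌋ − ⌊1919/39⌋ − ⌊1919/51⌋ − ⌊1919/65⌋ − ⌊1919/85⌋ − ⌊1919/221⌋ + ⌊1919/195⌋ + ⌊1919/255⌋ + ⌊1919/663⌋ + ⌊1919/1105⌋ − ⌊1919/3315⌋ = 639 + 383 + 147 + 112 − 127 − 49 − 37 − 29 − 22 − 8 + 9 + 7 + 2 + 1 − 0 = 1028

1028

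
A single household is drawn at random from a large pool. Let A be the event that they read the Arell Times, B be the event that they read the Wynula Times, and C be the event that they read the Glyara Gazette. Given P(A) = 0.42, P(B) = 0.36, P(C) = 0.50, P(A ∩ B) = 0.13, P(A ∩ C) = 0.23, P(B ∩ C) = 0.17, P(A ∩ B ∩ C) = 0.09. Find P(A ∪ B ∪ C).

By inclusion–exclusion:
P(A ∪ B ∪ C) = 0.42 + 0.36 + 0.50 − 0.13 − 0.23 − 0.17 + 0.09 = 0.84

0.84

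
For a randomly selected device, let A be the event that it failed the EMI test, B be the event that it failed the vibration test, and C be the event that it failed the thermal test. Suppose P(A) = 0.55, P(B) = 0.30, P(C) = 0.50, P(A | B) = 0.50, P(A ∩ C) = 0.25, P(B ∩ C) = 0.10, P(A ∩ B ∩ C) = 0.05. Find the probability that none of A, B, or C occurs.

0.10

P(A ∩ B) = P(B)·P(A|B) = 0.30 × 0.50 = 0.15
P(A ∪ B ∪ C) = 0.55 + 0.30 + 0.50 − 0.15 − 0.25 − 0.10 + 0.05 = 0.90
P(none) = 1 − 0.90 = 0.10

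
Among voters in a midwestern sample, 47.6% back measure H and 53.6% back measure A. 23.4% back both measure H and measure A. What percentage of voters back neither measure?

22.2%

P(at least one) = 47.6 + 53.6 − 23.4 = 77.8%
P(none) = 100% − 77.8% = 22.2%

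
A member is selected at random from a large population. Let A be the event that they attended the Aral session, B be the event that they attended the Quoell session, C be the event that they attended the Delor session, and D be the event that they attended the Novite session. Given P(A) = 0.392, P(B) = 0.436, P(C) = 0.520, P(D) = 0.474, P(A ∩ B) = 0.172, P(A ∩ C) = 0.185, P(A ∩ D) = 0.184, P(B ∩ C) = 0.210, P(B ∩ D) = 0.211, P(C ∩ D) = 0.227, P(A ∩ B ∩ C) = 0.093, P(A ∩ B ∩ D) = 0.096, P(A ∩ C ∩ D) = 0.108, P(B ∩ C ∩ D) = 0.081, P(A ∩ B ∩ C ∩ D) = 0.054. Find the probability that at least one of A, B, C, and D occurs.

0.957

Using inclusion–exclusion:
P(A ∪ B ∪ C ∪ D) = 0.392 + 0.436 + 0.520 + 0.474 − 0.172 − 0.185 − 0.184 − 0.210 − 0.211 − 0.227 + 0.093 + 0.096 + 0.108 + 0.081 − 0.054 = 0.957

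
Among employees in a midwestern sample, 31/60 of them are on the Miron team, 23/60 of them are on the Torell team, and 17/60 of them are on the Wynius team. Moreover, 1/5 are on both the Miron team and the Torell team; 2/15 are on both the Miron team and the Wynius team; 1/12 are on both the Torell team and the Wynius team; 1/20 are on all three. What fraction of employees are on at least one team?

49/60

P(≥1) = 31/60 + 23/60 + 17/60 − 1/5 − 2/15 − 1/12 + 1/20 = 49/60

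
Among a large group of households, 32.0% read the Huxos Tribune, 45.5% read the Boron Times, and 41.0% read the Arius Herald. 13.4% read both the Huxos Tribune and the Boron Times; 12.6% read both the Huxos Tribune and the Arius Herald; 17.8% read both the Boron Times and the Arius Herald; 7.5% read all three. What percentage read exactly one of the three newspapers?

53.4%

P(exactly one) = 32.0 + 45.5 + 41.0 − 2·13.4 − 2·12.6 − 2·17.8 + 3·7.5 = 53.4%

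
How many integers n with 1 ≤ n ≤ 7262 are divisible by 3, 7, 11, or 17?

By inclusion-exclusion,
2420 + 1037 + 660 + 427 − 345 − 220 − 142 − 94 − 61 − 38 + 31 + 20 + 12 + 5 − 1 = 3711

3711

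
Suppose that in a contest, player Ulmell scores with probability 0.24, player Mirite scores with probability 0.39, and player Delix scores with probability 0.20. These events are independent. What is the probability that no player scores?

0.37088

P(none) = (1 − 0.24) × (1 − 0.39) × (1 − 0.20) = 0.76 × 0.61 × 0.80 = 0.37088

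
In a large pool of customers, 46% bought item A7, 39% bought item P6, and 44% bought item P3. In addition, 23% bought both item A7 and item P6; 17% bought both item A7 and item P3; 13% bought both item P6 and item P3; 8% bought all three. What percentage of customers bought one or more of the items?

84%

By inclusion–exclusion:
P(≥1) = 46 + 39 + 44 − 23 − 17 − 13 + 8 = 84%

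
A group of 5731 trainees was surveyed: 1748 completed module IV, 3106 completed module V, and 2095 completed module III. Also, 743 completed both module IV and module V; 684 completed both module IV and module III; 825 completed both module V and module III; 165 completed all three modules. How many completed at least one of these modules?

4862

Apply inclusion-exclusion:
N(≥1) = 1748 + 3106 + 2095 − 743 − 684 − 825 + 165 = 4862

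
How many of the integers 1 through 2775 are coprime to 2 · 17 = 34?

Apply inclusion-exclusion:
floor(2775/2) + floor(2775/17) − floor(2775/34) = 1387 + 163 − 81 = 1469
2775 − 1469 = 1306

1306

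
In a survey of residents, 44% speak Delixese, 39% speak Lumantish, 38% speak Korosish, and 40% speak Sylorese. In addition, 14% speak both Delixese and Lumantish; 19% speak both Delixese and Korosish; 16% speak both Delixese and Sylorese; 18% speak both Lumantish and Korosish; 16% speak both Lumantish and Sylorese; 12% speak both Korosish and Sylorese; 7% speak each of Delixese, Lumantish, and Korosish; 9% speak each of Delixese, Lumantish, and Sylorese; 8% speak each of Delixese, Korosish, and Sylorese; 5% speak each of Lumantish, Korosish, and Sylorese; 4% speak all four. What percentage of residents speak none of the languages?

9%

By inclusion–exclusion:
P(at least one) = 44 + 39 + 38 + 40 − 14 − 19 − 16 − 18 − 16 − 12 + 7 + 9 + 8 + 5 − 4 = 91%
P(none) = 100% − 91% = 9%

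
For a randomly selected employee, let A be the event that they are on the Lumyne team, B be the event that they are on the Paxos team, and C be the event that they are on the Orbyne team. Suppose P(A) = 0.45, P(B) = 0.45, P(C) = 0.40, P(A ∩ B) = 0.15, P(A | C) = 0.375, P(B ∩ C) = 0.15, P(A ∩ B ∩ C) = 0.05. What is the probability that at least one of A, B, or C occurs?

0.90

P(A ∩ C) = P(C)·P(A|C) = 0.40 × 0.375 = 0.15
Using inclusion–exclusion:
P(A ∪ B ∪ C) = 0.45 + 0.45 + 0.40 − 0.15 − 0.15 − 0.15 + 0.05 = 0.90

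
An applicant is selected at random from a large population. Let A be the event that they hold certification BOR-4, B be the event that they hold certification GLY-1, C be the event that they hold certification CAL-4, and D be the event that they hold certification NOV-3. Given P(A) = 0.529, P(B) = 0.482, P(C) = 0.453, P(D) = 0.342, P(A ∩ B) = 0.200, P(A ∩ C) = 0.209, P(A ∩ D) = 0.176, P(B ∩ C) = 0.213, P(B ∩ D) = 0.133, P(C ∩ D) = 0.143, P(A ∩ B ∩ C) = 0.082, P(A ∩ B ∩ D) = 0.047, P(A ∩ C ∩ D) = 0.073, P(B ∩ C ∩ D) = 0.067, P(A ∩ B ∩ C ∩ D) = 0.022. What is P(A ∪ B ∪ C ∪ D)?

0.979

Using inclusion–exclusion:
P(A ∪ B ∪ C ∪ D) = 0.529 + 0.482 + 0.453 + 0.342 − 0.200 − 0.209 − 0.176 − 0.213 − 0.133 − 0.143 + 0.082 + 0.047 + 0.073 + 0.067 − 0.022 = 0.979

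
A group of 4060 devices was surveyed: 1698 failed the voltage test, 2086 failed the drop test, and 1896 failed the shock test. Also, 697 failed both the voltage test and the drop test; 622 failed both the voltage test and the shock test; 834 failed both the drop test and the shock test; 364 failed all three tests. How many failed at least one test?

3891

Inclusion–exclusion gives
|at least one| = 1698 + 2086 + 1896 − 697 − 622 − 834 + 364 = 3891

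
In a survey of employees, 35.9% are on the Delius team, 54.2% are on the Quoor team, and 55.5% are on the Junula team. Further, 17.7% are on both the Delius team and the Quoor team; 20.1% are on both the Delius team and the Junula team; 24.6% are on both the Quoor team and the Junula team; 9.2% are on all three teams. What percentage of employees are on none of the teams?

7.6%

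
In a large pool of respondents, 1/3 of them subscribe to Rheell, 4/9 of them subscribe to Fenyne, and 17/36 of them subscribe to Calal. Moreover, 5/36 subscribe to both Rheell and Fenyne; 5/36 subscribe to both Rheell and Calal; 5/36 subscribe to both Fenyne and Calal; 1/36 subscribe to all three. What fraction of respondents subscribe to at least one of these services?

31/36

Using inclusion–exclusion:
P(at least one) = 1/3 + 4/9 + 17/36 − 5/36 − 5/36 − 5/36 + 1/36 = 31/36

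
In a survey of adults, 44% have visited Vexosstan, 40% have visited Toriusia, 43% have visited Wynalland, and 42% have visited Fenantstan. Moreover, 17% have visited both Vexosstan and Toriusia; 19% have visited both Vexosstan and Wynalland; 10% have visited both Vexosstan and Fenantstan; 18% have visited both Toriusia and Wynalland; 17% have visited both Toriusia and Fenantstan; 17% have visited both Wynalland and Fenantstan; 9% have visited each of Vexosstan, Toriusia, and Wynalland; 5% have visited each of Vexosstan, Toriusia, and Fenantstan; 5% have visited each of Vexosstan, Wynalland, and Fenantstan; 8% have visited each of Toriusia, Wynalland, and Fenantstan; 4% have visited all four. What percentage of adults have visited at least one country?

By inclusion–exclusion:
P(≥1) = 44 + 40 + 43 + 42 − 17 − 19 − 10 − 18 − 17 − 17 + 9 + 5 + 5 + 8 − 4 = 94%

94%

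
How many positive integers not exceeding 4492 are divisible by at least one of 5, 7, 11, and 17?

1856

Using inclusion–exclusion:
898 + 641 + 408 + 264 − 128 − 81 − 52 − 58 − 37 − 24 + 11 + 7 + 4 + 3 − 0 = 1856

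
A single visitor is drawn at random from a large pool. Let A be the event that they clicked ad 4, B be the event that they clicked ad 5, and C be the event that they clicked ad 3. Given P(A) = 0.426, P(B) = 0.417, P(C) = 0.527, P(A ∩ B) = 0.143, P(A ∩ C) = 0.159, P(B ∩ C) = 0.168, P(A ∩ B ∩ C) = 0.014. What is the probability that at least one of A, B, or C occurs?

0.914

P(A ∪ B ∪ C) = 0.426 + 0.417 + 0.527 − 0.143 − 0.159 − 0.168 + 0.014 = 0.914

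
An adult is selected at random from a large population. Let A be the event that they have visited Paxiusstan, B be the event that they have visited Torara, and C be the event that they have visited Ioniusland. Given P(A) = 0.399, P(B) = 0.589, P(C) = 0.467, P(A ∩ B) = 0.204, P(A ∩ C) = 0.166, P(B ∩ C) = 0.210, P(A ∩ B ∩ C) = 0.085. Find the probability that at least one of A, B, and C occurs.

Inclusion–exclusion gives
P(A ∪ B ∪ C) = 0.399 + 0.589 + 0.467 − 0.204 − 0.166 − 0.210 + 0.085 = 0.960

0.960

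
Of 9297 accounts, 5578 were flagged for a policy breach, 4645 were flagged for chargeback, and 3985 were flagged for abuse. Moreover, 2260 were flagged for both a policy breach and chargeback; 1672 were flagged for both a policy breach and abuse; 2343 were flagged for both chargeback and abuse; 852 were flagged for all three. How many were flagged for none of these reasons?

512

|at least one| = 5578 + 4645 + 3985 − 2260 − 1672 − 2343 + 852 = 8785
None: 9297 − 8785 = 512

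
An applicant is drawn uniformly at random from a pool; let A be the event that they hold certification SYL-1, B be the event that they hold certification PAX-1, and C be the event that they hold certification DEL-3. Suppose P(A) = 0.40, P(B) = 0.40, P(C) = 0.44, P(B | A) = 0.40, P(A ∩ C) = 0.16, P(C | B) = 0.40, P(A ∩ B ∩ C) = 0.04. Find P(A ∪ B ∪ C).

0.80

P(A ∩ B) = P(A)·P(B|A) = 0.40 × 0.40 = 0.16
P(B ∩ C) = P(B)·P(C|B) = 0.40 × 0.40 = 0.16
Apply inclusion-exclusion:
P(A ∪ B ∪ C) = 0.40 + 0.40 + 0.44 − 0.16 − 0.16 − 0.16 + 0.04 = 0.80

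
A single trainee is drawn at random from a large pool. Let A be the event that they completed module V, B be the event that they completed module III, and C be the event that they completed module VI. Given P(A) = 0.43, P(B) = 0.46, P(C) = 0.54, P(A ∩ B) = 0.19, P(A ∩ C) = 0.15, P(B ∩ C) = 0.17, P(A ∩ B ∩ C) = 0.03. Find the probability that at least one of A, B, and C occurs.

0.95

P(A ∪ B ∪ C) = 0.43 + 0.46 + 0.54 − 0.19 − 0.15 − 0.17 + 0.03 = 0.95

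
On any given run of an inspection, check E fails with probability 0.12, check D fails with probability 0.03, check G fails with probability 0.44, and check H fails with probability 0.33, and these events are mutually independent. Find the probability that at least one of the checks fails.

P(none) = (1 − 0.12) × (1 − 0.03) × (1 − 0.44) × (1 − 0.33) = 0.88 × 0.97 × 0.56 × 0.67 = 0.32027072
P(at least one) = 1 − 0.32027072 = 0.67972928

0.67972928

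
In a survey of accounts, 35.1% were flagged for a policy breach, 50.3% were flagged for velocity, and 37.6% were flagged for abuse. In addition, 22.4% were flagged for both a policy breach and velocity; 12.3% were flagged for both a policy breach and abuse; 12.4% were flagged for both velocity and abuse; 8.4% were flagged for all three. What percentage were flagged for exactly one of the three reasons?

54.0%

By inclusion–exclusion (exactly-one form):
P(exactly one) = 35.1 + 50.3 + 37.6 − 2·22.4 − 2·12.3 − 2·12.4 + 3·8.4 = 54.0%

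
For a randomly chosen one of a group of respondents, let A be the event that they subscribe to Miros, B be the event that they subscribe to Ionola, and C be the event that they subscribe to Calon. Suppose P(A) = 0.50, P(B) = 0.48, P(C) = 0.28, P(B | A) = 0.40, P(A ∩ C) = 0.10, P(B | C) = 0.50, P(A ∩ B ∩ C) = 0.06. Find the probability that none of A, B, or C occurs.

P(A ∩ B) = P(A)·P(B|A) = 0.50 × 0.40 = 0.20
P(B ∩ C) = P(C)·P(B|C) = 0.28 × 0.50 = 0.14
Inclusion–exclusion gives
P(A ∪ B ∪ C) = 0.50 + 0.48 + 0.28 − 0.20 − 0.10 − 0.14 + 0.06 = 0.88
P(none) = 1 − 0.88 = 0.12

0.12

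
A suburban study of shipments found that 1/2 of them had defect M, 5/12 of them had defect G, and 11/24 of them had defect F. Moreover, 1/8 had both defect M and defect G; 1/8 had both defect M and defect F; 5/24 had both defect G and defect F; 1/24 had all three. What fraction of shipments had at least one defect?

23/24

P(union) = 1/2 + 5/12 + 11/24 − 1/8 − 1/8 − 5/24 + 1/24 = 23/24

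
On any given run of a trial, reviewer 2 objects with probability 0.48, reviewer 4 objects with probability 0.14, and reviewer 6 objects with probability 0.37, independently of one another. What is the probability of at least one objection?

P(none) = (1 − 0.48) × (1 − 0.14) × (1 − 0.37) = 0.52 × 0.86 × 0.63 = 0.281736
P(at least one) = 1 − 0.281736 = 0.718264

0.718264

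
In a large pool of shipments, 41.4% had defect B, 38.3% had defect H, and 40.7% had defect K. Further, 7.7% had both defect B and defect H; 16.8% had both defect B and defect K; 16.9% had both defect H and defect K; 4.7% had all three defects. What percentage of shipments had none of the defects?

P(at least one) = 41.4 + 38.3 + 40.7 − 7.7 − 16.8 − 16.9 + 4.7 = 83.7%
P(none) = 100% − 83.7% = 16.3%

16.3%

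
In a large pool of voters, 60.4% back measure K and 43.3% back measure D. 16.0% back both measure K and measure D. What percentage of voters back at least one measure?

87.7%

By inclusion–exclusion:
P(≥1) = 60.4 + 43.3 − 16.0 = 87.7%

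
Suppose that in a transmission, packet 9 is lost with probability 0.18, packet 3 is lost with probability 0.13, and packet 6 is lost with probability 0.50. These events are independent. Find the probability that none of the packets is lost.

P(none) = (1 − 0.18) × (1 − 0.13) × (1 − 0.50) = 0.82 × 0.87 × 0.50 = 0.3567

0.3567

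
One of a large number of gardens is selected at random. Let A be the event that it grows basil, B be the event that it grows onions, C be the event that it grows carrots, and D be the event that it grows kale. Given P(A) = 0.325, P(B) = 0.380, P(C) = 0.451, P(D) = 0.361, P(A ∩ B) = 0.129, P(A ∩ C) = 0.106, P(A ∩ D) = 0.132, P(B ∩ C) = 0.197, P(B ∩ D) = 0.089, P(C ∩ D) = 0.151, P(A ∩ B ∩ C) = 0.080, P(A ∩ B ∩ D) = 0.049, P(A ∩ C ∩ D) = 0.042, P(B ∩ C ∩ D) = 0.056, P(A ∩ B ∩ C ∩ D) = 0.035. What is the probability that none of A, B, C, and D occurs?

0.095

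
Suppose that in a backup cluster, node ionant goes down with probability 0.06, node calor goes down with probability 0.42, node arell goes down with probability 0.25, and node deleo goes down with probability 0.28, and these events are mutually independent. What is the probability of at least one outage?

0.705592

Since the events are independent, P(none) is the product of the individual non-occurrence probabilities.
P(none) = (1 − 0.06) × (1 − 0.42) × (1 − 0.25) × (1 − 0.28) = 0.94 × 0.58 × 0.75 × 0.72 = 0.294408
P(at least one) = 1 − 0.294408 = 0.705592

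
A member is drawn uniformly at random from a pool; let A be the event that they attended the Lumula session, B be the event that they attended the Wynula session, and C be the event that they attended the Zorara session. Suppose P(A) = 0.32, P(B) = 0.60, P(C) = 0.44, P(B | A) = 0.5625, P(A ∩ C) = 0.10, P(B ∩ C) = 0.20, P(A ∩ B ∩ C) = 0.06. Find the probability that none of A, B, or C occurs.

P(A ∩ B) = P(A)·P(B|A) = 0.32 × 0.5625 = 0.18
Using inclusion–exclusion:
P(A ∪ B ∪ C) = 0.32 + 0.60 + 0.44 − 0.18 − 0.10 − 0.20 + 0.06 = 0.94
P(none) = 1 − 0.94 = 0.06

0.06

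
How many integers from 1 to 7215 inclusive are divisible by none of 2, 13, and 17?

By inclusion–exclusion:
floor(7215/2) + floor(7215/13) + floor(7215/17) − floor(7215/26) − floor(7215/34) − floor(7215/221) + floor(7215/442) = 3607 + 555 + 424 − 277 − 212 − 32 + 16 = 4081
7215 − 4081 = 3134

3134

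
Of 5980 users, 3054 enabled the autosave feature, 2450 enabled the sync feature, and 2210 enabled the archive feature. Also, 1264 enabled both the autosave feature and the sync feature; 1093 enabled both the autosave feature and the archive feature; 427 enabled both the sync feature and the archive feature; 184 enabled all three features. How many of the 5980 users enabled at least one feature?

5114

N(≥1) = 3054 + 2450 + 2210 − 1264 − 1093 − 427 + 184 = 5114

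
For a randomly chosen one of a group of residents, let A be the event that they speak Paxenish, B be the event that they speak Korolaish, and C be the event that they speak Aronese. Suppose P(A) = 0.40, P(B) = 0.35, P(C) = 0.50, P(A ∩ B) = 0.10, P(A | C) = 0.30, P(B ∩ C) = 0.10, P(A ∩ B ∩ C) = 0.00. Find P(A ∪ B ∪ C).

P(A ∩ C) = P(C)·P(A|C) = 0.50 × 0.30 = 0.15
P(A ∪ B ∪ C) = 0.40 + 0.35 + 0.50 − 0.10 − 0.15 − 0.10 + 0.00 = 0.90

0.90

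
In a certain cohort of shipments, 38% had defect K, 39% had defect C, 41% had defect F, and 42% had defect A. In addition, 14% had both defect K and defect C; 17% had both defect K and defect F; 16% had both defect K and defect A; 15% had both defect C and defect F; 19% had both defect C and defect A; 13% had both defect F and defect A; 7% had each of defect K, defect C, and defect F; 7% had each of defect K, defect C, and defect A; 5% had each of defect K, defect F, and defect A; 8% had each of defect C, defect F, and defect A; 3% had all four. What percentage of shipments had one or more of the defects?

P(at least one) = 38 + 39 + 41 + 42 − 14 − 17 − 16 − 15 − 19 − 13 + 7 + 7 + 5 + 8 − 3 = 90%

90%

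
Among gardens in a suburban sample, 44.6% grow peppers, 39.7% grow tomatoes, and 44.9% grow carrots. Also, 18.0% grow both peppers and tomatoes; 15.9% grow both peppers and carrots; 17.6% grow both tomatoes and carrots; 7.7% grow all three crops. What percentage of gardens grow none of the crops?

Apply inclusion-exclusion:
P(≥1) = 44.6 + 39.7 + 44.9 − 18.0 − 15.9 − 17.6 + 7.7 = 85.4%
P(none) = 100% − 85.4% = 14.6%

14.6%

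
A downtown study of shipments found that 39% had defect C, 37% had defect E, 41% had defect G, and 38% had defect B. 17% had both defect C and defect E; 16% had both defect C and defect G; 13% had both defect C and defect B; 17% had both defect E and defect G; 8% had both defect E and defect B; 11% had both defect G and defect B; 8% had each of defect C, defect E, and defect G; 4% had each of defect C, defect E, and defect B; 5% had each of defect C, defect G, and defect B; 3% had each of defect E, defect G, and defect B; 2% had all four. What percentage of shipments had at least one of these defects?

91%

P(union) = 39 + 37 + 41 + 38 − 17 − 16 − 13 − 17 − 8 − 11 + 8 + 4 + 5 + 3 − 2 = 91%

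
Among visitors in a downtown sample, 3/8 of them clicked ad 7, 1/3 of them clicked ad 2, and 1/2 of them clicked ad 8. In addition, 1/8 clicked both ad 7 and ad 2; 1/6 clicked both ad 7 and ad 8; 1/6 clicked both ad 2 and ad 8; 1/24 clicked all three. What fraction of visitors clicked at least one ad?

19/24

Apply inclusion-exclusion:
P(at least one) = 3/8 + 1/3 + 1/2 − 1/8 − 1/6 − 1/6 + 1/24 = 19/24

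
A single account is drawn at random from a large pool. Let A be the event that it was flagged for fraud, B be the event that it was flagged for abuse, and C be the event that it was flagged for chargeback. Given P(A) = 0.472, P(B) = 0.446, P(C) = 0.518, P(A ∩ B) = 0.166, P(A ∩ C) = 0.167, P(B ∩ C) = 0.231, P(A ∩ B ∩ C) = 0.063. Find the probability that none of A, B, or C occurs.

0.065

Using inclusion–exclusion:
P(A ∪ B ∪ C) = 0.472 + 0.446 + 0.518 − 0.166 − 0.167 − 0.231 + 0.063 = 0.935
P(none) = 1 − 0.935 = 0.065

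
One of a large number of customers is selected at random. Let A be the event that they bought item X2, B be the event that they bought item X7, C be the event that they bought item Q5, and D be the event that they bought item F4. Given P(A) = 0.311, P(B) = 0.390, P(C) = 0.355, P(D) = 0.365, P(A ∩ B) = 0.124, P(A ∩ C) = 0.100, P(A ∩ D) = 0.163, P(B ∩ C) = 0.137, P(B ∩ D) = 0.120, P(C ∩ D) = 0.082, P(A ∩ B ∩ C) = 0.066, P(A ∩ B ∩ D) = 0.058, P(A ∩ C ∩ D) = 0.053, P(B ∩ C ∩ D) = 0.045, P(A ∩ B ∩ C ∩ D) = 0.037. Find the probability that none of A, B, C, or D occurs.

0.120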